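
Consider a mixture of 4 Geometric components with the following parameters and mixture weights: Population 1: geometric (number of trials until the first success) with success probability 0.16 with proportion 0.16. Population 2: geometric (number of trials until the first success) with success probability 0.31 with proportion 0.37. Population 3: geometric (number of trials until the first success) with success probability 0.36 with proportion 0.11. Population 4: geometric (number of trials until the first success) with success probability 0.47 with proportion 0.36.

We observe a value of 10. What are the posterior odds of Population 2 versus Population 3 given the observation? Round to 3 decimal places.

Only the two components matter; the odds are (π_i f_i(x)) / (π_j f_j(x)).
Component likelihoods at x = 10:
  p_1 = 0.16·(1−0.16)^9 = 0.16·0.208216 = 0.0333145
  p_2 = 0.31·(1−0.31)^9 = 0.31·0.0354521 = 0.0109901
  p_3 = 0.36·(1−0.36)^9 = 0.36·0.0180144 = 0.00648518
  p_4 = 0.47·(1−0.47)^9 = 0.47·0.00329976 = 0.00155089
Posterior odds = (π_2·p_2) / (π_3·p_3) = (0.37·0.0109901) / (0.11·0.00648518) = 0.00406635 / 0.00071337 ≈ 5.700

5.700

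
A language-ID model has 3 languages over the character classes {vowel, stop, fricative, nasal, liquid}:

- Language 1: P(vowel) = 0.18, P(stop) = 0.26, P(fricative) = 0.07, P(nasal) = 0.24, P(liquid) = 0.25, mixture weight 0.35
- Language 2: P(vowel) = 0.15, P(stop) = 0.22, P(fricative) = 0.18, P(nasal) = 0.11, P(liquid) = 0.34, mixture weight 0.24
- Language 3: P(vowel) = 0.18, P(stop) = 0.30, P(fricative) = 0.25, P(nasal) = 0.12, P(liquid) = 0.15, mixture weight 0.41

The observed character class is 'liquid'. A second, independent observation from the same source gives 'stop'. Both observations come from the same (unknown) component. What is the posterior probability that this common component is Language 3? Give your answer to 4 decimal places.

0.3119

The responsibility of component k is w_k f_k(x) divided by Σ_j w_j f_j(x).
Since both observations come from the same component, the likelihood for component k is f_k(x₁)·f_k(x₂).
  L_1 = [P(liquid | comp) = 0.25] × [0.26] = 0.065
  L_2 = [P(liquid | comp) = 0.34] × [0.22] = 0.0748
  L_3 = [P(liquid | comp) = 0.15] × [0.3] = 0.045
Weight by the priors:
  w_1·L_1 = 0.35 × 0.065 = 0.02275
  w_2·L_2 = 0.24 × 0.0748 = 0.017952
  w_3·L_3 = 0.41 × 0.045 = 0.01845
Denominator: 0.02275 + 0.017952 + 0.01845 = 0.059152
P(Language 3 | x) ≈ 0.3119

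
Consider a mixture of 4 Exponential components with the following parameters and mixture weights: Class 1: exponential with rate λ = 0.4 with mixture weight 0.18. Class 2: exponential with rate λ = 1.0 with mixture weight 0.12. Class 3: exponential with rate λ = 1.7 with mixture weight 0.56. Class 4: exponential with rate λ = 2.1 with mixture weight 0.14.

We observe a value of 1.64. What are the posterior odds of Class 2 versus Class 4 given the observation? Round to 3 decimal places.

Posterior odds = (w_i f_i(x)) / (w_j f_j(x)); the normalising sum cancels.
Component likelihoods at x = 1.64:
  f_1 = 0.4·e^(−0.4·1.64) = 0.4·e^(−0.6560) = 0.207569
  f_2 = 1.0·e^(−1.0·1.64) = 1.0·e^(−1.6400) = 0.19398
  f_3 = 1.7·e^(−1.7·1.64) = 1.7·e^(−2.7880) = 0.104625
  f_4 = 2.1·e^(−2.1·1.64) = 2.1·e^(−3.4440) = 0.067067
Posterior odds = (w_2·f_2) / (w_4·f_4) = (0.12·0.19398) / (0.14·0.067067) = 0.0232776 / 0.00938938 ≈ 2.479

2.479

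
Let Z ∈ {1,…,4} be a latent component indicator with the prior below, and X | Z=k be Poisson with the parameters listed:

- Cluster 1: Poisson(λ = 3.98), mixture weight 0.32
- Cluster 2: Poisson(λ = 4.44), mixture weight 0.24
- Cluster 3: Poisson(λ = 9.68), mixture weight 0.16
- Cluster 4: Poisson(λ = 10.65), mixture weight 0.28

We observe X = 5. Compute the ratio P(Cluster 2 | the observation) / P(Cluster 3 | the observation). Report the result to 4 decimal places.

Posterior odds = (π_i f_i(x)) / (π_j f_j(x)); the normalising sum cancels.
Evaluate each component's likelihood at the observed value:
  f_1 = e^(−3.98)·3.98^5/5! = 0.155504
  f_2 = e^(−4.44)·4.44^5/5! = 0.169616
  f_3 = e^(−9.68)·9.68^5/5! = 0.0442818
  f_4 = e^(−10.65)·10.65^5/5! = 0.0270602
Posterior odds = (π_2·f_2) / (π_3·f_3) = (0.24·0.169616) / (0.16·0.0442818) = 0.0407078 / 0.00708508 ≈ 5.7456

5.7456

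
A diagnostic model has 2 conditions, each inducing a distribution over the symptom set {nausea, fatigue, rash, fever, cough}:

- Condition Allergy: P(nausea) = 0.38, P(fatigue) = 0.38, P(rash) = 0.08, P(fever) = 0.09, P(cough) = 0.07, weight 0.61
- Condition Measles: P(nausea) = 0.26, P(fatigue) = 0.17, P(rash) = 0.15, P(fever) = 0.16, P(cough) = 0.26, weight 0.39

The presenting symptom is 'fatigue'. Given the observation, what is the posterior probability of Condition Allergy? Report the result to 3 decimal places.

0.778

Apply Bayes' rule: the posterior for each component is proportional to its prior times its likelihood at x.
Component likelihoods at x = 'fatigue':
  p_Allergy = P(fatigue | comp) = 0.38
  p_Measles = P(fatigue | comp) = 0.17
Prior × likelihood for each component:
  π_Allergy·p_Allergy = 0.61 × 0.38 = 0.2318
  π_Measles·p_Measles = 0.39 × 0.17 = 0.0663
Marginal: 0.2318 + 0.0663 = 0.2981
P(Condition Allergy | x) = 0.2318 / 0.2981 ≈ 0.778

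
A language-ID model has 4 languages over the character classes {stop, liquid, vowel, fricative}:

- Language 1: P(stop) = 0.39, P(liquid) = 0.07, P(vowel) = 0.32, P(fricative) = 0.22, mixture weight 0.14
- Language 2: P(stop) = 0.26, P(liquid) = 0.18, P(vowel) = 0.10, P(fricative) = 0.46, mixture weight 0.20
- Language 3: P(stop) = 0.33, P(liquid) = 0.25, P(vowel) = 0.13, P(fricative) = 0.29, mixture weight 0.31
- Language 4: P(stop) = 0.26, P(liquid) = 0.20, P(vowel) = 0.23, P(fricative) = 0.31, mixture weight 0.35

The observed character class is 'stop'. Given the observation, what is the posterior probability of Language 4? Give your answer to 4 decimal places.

0.3034

By Bayes' theorem, P(k | x) = P(Z=k) f_k(x) / Σ_j P(Z=j) f_j(x).
Component likelihoods at x = 'stop':
  p_1 = 0.39
  p_2 = 0.26
  p_3 = 0.33
  p_4 = 0.26
Multiply by the mixture weights:
  P(Z=1)·p_1 = 0.14 × 0.39 = 0.0546
  P(Z=2)·p_2 = 0.20 × 0.26 = 0.052
  P(Z=3)·p_3 = 0.31 × 0.33 = 0.1023
  P(Z=4)·p_4 = 0.35 × 0.26 = 0.091
Sum: 0.0546 + 0.052 + 0.1023 + 0.091 = 0.2999
Responsibility of Language 4: 0.091 / 0.2999 ≈ 0.3034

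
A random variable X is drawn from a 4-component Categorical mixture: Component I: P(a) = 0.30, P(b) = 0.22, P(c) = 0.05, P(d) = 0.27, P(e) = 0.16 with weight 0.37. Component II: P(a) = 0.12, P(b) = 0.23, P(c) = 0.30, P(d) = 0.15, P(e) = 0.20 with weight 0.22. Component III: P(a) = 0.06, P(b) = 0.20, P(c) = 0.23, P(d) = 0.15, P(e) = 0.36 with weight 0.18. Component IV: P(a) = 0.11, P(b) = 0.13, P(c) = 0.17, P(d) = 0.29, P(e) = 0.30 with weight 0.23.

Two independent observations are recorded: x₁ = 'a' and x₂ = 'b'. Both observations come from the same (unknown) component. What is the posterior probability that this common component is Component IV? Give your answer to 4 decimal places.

0.0915

Apply Bayes' rule: the posterior for each component is proportional to its prior times its likelihood at x.
Since both observations come from the same component, the likelihood for component k is f_k(x₁)·f_k(x₂).
  p_I = [P(a | comp) = 0.30] × [0.22] = 0.066
  p_II = [P(a | comp) = 0.12] × [0.23] = 0.0276
  p_III = [P(a | comp) = 0.06] × [0.2] = 0.012
  p_IV = [P(a | comp) = 0.11] × [0.13] = 0.0143
Multiply by the mixture weights:
  π_I·p_I = 0.37 × 0.066 = 0.02442
  π_II·p_II = 0.22 × 0.0276 = 0.006072
  π_III·p_III = 0.18 × 0.012 = 0.00216
  π_IV·p_IV = 0.23 × 0.0143 = 0.003289
Marginal: 0.02442 + 0.006072 + 0.00216 + 0.003289 = 0.035941
Responsibility of Component IV: 0.003289 / 0.035941 ≈ 0.0915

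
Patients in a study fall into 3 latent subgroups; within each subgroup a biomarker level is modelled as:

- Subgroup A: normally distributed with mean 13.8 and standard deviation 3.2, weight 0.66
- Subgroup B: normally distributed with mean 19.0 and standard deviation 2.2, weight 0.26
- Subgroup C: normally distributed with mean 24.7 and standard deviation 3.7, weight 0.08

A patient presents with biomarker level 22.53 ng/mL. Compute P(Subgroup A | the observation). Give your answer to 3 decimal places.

0.089

The responsibility of component k is π_k f_k(x) divided by Σ_j π_j f_j(x).
Evaluate each component's likelihood at the observed value:
  L_A = 0.00301721
  L_B = 0.0500527
  L_C = 0.0907856
Unnormalised posteriors:
  π_A·L_A = 0.66 × 0.00301721 = 0.00199136
  π_B·L_B = 0.26 × 0.0500527 = 0.0130137
  π_C·L_C = 0.08 × 0.0907856 = 0.00726285
Denominator: 0.00199136 + 0.0130137 + 0.00726285 = 0.0222679
So the posterior for Subgroup A is 0.00199136 / 0.0222679 ≈ 0.089.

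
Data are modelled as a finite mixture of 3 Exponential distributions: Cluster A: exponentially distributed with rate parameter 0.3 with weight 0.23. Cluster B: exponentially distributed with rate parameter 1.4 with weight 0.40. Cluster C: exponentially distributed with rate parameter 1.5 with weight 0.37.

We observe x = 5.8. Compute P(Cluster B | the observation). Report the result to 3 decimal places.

Posterior ∝ prior × likelihood, so P(k | x) ∝ π_k f_k(x); normalise over all components.
Exponential densities:
  p_A = 0.3·e^(−0.3·5.8) = 0.3·e^(−1.7400) = 0.0526561
  p_B = 1.4·e^(−1.4·5.8) = 1.4·e^(−8.1200) = 0.00041654
  p_C = 1.5·e^(−1.5·5.8) = 1.5·e^(−8.7000) = 0.000249879
Unnormalised posteriors:
  π_A·p_A = 0.23 × 0.0526561 = 0.0121109
  π_B·p_B = 0.40 × 0.00041654 = 0.000166616
  π_C·p_C = 0.37 × 0.000249879 = 9.24551e-05
Evidence: 0.0121109 + 0.000166616 + 9.24551e-05 = 0.01237
Responsibility of Cluster B: 0.000166616 / 0.01237 ≈ 0.013

0.013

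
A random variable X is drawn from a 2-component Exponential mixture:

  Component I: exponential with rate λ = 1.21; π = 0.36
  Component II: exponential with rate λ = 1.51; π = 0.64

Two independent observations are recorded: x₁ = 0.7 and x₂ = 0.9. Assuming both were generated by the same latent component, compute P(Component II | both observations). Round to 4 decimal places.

0.6314

Posterior ∝ prior × likelihood, so P(k | x) ∝ π_k f_k(x); normalise over all components.
Since both observations come from the same component, the likelihood for component k is f_k(x₁)·f_k(x₂).
  f_I = [0.518726] × [0.407229] = 0.21124
  f_II = [0.52472] × [0.387946] = 0.203563
Unnormalised posteriors:
  π_I·f_I = 0.36 × 0.21124 = 0.0760465
  π_II·f_II = 0.64 × 0.203563 = 0.13028
Sum: 0.0760465 + 0.13028 = 0.206327
Responsibility of Component II: 0.13028 / 0.206327 ≈ 0.6314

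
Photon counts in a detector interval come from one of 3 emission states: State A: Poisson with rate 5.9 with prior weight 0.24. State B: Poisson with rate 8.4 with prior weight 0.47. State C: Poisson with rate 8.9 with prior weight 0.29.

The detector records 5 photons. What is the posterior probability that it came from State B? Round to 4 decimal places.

By Bayes' theorem, P(k | x) = π_k f_k(x) / Σ_j π_j f_j(x).
Poisson probabilities:
  f_A = 0.163208
  f_B = 0.0783685
  f_C = 0.063467
Prior × likelihood for each component:
  π_A·f_A = 0.24 × 0.163208 = 0.0391699
  π_B·f_B = 0.47 × 0.0783685 = 0.0368332
  π_C·f_C = 0.29 × 0.063467 = 0.0184054
Evidence: 0.0391699 + 0.0368332 + 0.0184054 = 0.0944085
Responsibility of State B: 0.0368332 / 0.0944085 ≈ 0.3901

0.3901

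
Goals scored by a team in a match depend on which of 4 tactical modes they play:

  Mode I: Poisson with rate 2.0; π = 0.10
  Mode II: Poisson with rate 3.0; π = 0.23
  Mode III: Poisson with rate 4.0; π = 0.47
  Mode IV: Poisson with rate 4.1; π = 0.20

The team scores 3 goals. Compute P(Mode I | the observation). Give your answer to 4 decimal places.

0.0905

By Bayes' theorem, P(k | x) = w_k f_k(x) / Σ_j w_j f_j(x).
Component likelihoods at x = 3 goals:
  p_I = 0.180447
  p_II = 0.224042
  p_III = 0.195367
  p_IV = 0.190368
Multiply by the mixture weights:
  w_I·p_I = 0.10 × 0.180447 = 0.0180447
  w_II·p_II = 0.23 × 0.224042 = 0.0515296
  w_III·p_III = 0.47 × 0.195367 = 0.0918224
  w_IV·p_IV = 0.20 × 0.190368 = 0.0380735
Sum: 0.0180447 + 0.0515296 + 0.0918224 + 0.0380735 = 0.19947
P(Mode I | x) ≈ 0.0905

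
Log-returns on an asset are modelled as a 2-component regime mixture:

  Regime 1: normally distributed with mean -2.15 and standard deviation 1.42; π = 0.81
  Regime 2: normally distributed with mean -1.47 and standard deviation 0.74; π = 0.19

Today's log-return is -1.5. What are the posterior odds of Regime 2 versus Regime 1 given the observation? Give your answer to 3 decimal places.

Only the two components matter; the odds are (π_i f_i(x)) / (π_j f_j(x)).
Component likelihoods at x = -1.5:
  f_1 = (1/(1.42·√(2π)))·exp(−(-1.5−-2.15)²/(2·1.42²)) = 0.280945·exp(-0.10477) = 0.253001
  f_2 = (1/(0.74·√(2π)))·exp(−(-1.5−-1.47)²/(2·0.74²)) = 0.539111·exp(-0.00082) = 0.538668
Odds = (0.19/0.81) × (0.538668/0.253001) = 0.234568 × 2.12911 ≈ 0.499

0.499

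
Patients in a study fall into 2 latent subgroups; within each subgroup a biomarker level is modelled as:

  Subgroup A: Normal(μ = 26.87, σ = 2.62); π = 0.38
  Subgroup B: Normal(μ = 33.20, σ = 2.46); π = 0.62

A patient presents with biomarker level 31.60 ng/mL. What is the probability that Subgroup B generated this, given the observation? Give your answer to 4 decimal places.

P(component k | x) = P(Z=k)·f_k(x) / marginal(x), where marginal(x) = Σ_j P(Z=j)·f_j(x).
Component likelihoods at x = 31.60 ng/mL:
  L_A = (1/(2.62·√(2π)))·exp(−(31.60−26.87)²/(2·2.62²)) = 0.152268·exp(-1.62963) = 0.0298448
  L_B = (1/(2.46·√(2π)))·exp(−(31.60−33.20)²/(2·2.46²)) = 0.162172·exp(-0.21151) = 0.131255
Unnormalised posteriors:
  P(Z=A)·L_A = 0.38 × 0.0298448 = 0.011341
  P(Z=B)·L_B = 0.62 × 0.131255 = 0.081378
Denominator: 0.011341 + 0.081378 = 0.092719
Responsibility of Subgroup B: 0.081378 / 0.092719 ≈ 0.8777

0.8777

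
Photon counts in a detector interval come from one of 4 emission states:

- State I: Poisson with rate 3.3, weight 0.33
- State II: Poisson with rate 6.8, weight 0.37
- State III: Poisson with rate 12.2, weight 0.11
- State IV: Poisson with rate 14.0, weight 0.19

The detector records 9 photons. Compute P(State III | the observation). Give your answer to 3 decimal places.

By Bayes' theorem, P(k | x) = P(Z=k) f_k(x) / Σ_j P(Z=j) f_j(x).
Evaluate each component's likelihood at the observed value:
  f_I = e^(−3.3)·3.3^9/9! = 0.00471727
  f_II = e^(−6.8)·6.8^9/9! = 0.0954146
  f_III = e^(−12.2)·12.2^9/9! = 0.0830009
  f_IV = e^(−14.0)·14.0^9/9! = 0.0473442
Multiply by the mixture weights:
  P(Z=I)·f_I = 0.33 × 0.00471727 = 0.0015567
  P(Z=II)·f_II = 0.37 × 0.0954146 = 0.0353034
  P(Z=III)·f_III = 0.11 × 0.0830009 = 0.0091301
  P(Z=IV)·f_IV = 0.19 × 0.0473442 = 0.00899539
Evidence: 0.0015567 + 0.0353034 + 0.0091301 + 0.00899539 = 0.0549856
Responsibility of State III: 0.0091301 / 0.0549856 ≈ 0.166

0.166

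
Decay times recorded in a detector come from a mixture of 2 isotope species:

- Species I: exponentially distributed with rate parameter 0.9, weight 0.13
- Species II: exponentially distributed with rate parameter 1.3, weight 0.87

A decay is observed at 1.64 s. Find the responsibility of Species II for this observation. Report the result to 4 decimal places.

By Bayes' theorem, P(k | x) = π_k f_k(x) / Σ_j π_j f_j(x).
Component likelihoods at x = 1.64 s:
  f_I = 0.205695
  f_II = 0.15418
Prior × likelihood for each component:
  π_I·f_I = 0.13 × 0.205695 = 0.0267404
  π_II·f_II = 0.87 × 0.15418 = 0.134136
Marginal: 0.0267404 + 0.134136 = 0.160877
Responsibility of Species II: 0.134136 / 0.160877 ≈ 0.8338

0.8338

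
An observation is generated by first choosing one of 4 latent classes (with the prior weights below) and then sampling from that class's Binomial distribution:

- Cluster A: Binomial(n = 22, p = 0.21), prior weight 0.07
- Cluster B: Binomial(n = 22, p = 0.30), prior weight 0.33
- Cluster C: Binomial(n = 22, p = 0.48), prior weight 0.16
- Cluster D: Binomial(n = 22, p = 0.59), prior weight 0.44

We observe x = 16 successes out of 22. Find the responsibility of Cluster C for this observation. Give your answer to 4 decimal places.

Posterior ∝ prior × likelihood, so P(k | x) ∝ P(Z=k) f_k(x); normalise over all components.
Binomial probabilities:
  f_A = 2.59469e-07
  f_B = 3.7787e-05
  f_C = 0.0117137
  f_D = 0.0764099
Unnormalised posteriors:
  P(Z=A)·f_A = 0.07 × 2.59469e-07 = 1.81628e-08
  P(Z=B)·f_B = 0.33 × 3.7787e-05 = 1.24697e-05
  P(Z=C)·f_C = 0.16 × 0.0117137 = 0.00187419
  P(Z=D)·f_D = 0.44 × 0.0764099 = 0.0336204
Evidence: 1.81628e-08 + 1.24697e-05 + 0.00187419 + 0.0336204 = 0.0355071
P(Cluster C | data) ≈ 0.0528

0.0528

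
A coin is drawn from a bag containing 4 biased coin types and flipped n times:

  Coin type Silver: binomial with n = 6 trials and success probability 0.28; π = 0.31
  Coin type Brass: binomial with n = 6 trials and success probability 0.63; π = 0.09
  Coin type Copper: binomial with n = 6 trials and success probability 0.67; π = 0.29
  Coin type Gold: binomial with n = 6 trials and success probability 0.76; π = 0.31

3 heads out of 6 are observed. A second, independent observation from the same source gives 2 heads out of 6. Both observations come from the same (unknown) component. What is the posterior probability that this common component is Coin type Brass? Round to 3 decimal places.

P(component k | x) = π_k·f_k(x) / marginal(x), where marginal(x) = Σ_j π_j·f_j(x).
Since both observations come from the same component, the likelihood for component k is f_k(x₁)·f_k(x₂).
  L_Silver = [C(6,3)·0.28^3·0.72^3 = 20·0.021952·0.373248 = 0.163871] × [0.316037] = 0.0517892
  L_Brass = [C(6,3)·0.63^3·0.37^3 = 20·0.250047·0.050653 = 0.253313] × [0.111578] = 0.0282642
  L_Copper = [C(6,3)·0.67^3·0.33^3 = 20·0.300763·0.035937 = 0.21617] × [0.079854] = 0.0172621
  L_Gold = [C(6,3)·0.76^3·0.24^3 = 20·0.438976·0.013824 = 0.121368] × [0.0287451] = 0.00348873
Weight by the priors:
  π_Silver·L_Silver = 0.31 × 0.0517892 = 0.0160546
  π_Brass·L_Brass = 0.09 × 0.0282642 = 0.00254377
  π_Copper·L_Copper = 0.29 × 0.0172621 = 0.005006
  π_Gold·L_Gold = 0.31 × 0.00348873 = 0.00108151
Marginal: 0.0160546 + 0.00254377 + 0.005006 + 0.00108151 = 0.0246859
So the posterior for Coin type Brass is 0.00254377 / 0.0246859 ≈ 0.103.

0.103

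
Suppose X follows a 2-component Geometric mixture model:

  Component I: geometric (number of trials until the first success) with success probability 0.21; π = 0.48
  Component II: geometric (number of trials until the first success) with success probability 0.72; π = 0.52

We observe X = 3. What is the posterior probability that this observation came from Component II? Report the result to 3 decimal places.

By Bayes' theorem, P(k | x) = π_k f_k(x) / Σ_j π_j f_j(x).
Component likelihoods at x = 3:
  L_I = 0.131061
  L_II = 0.056448
Prior × likelihood for each component:
  π_I·L_I = 0.48 × 0.131061 = 0.0629093
  π_II·L_II = 0.52 × 0.056448 = 0.029353
Marginal: 0.0629093 + 0.029353 = 0.0922622
P(Component II | x) = 0.029353 / 0.0922622 ≈ 0.318

0.318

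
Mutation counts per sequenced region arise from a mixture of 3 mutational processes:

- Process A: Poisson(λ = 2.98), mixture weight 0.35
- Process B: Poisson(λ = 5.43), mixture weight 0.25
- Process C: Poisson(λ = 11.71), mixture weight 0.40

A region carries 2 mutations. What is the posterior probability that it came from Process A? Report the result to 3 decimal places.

0.828

By Bayes' theorem, P(k | x) = π_k f_k(x) / Σ_j π_j f_j(x).
Poisson probabilities:
  L_A = 0.22553
  L_B = 0.0646176
  L_C = 0.000562983
Multiply by the mixture weights:
  π_A·L_A = 0.35 × 0.22553 = 0.0789356
  π_B·L_B = 0.25 × 0.0646176 = 0.0161544
  π_C·L_C = 0.40 × 0.000562983 = 0.000225193
Evidence: 0.0789356 + 0.0161544 + 0.000225193 = 0.0953152
So the posterior for Process A is 0.0789356 / 0.0953152 ≈ 0.828.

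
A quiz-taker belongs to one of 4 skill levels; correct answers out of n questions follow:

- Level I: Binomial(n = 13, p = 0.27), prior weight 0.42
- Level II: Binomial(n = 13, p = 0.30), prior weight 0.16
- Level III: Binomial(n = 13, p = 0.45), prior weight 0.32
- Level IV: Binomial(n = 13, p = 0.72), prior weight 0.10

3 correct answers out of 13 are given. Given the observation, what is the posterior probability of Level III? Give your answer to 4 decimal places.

0.1340

Posterior ∝ prior × likelihood, so P(k | x) ∝ P(Z=k) f_k(x); normalise over all components.
Component likelihoods at x = 3 correct answers out of 13:
  f_I = 0.241928
  f_II = 0.218127
  f_III = 0.0660132
  f_IV = 0.000316187
Weight by the priors:
  P(Z=I)·f_I = 0.42 × 0.241928 = 0.10161
  P(Z=II)·f_II = 0.16 × 0.218127 = 0.0349004
  P(Z=III)·f_III = 0.32 × 0.0660132 = 0.0211242
  P(Z=IV)·f_IV = 0.10 × 0.000316187 = 3.16187e-05
Denominator: 0.10161 + 0.0349004 + 0.0211242 + 3.16187e-05 = 0.157666
P(Level III | data) ≈ 0.1340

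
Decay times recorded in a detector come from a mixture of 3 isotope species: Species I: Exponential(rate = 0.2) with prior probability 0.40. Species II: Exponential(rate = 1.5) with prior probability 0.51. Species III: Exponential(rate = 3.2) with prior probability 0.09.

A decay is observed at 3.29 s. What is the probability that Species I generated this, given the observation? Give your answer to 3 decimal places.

By Bayes' theorem, P(k | x) = π_k f_k(x) / Σ_j π_j f_j(x).
Evaluate each component's likelihood at the observed value:
  p_I = 0.103577
  p_II = 0.0107857
  p_III = 8.56836e-05
Multiply by the mixture weights:
  π_I·p_I = 0.40 × 0.103577 = 0.0414309
  π_II·p_II = 0.51 × 0.0107857 = 0.0055007
  π_III·p_III = 0.09 × 8.56836e-05 = 7.71152e-06
Evidence: 0.0414309 + 0.0055007 + 7.71152e-06 = 0.0469393
P(Species I | data) ≈ 0.883

0.883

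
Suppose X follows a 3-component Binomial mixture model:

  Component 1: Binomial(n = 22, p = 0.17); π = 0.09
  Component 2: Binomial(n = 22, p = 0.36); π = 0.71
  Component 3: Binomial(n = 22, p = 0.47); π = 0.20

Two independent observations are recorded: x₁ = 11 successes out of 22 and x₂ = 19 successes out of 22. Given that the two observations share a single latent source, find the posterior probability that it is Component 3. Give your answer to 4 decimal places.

0.9836

Posterior ∝ prior × likelihood, so P(k | x) ∝ w_k f_k(x); normalise over all components.
Since both observations come from the same component, the likelihood for component k is f_k(x₁)·f_k(x₂).
  f_1 = [0.000311352] × [2.10516e-12] = 6.55446e-16
  f_2 = [0.0685113] × [1.49902e-06] = 1.027e-07
  f_3 = [0.161646] × [0.000134961] = 2.18159e-05
Weight by the priors:
  w_1·f_1 = 0.09 × 6.55446e-16 = 5.89901e-17
  w_2·f_2 = 0.71 × 1.027e-07 = 7.2917e-08
  w_3·f_3 = 0.20 × 2.18159e-05 = 4.36319e-06
Marginal: 5.89901e-17 + 7.2917e-08 + 4.36319e-06 = 4.4361e-06
Responsibility of Component 3: 4.36319e-06 / 4.4361e-06 ≈ 0.9836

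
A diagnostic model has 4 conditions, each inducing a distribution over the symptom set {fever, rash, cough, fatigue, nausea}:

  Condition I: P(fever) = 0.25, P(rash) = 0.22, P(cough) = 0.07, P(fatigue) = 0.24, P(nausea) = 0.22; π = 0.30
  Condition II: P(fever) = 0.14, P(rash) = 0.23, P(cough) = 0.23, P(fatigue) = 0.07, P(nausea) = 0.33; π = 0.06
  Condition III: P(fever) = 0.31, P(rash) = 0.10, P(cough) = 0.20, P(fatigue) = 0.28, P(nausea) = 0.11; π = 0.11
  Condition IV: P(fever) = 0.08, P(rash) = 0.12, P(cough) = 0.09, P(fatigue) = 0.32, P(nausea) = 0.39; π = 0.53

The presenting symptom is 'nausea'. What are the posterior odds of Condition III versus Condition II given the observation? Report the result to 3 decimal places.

0.611

Only the two components matter; the odds are (w_i f_i(x)) / (w_j f_j(x)).
Evaluate each component's likelihood at the observed value:
  p_I = P(nausea | comp) = 0.22
  p_II = P(nausea | comp) = 0.33
  p_III = P(nausea | comp) = 0.11
  p_IV = P(nausea | comp) = 0.39
0.0121 / 0.0198 ≈ 0.611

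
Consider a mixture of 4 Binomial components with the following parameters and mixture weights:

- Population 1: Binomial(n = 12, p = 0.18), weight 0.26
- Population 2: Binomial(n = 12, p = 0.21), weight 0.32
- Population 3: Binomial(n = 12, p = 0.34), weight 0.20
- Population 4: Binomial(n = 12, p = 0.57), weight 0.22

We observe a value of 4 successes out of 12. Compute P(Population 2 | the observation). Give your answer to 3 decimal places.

The responsibility of component k is π_k f_k(x) divided by Σ_j π_j f_j(x).
Component likelihoods at x = 4 successes out of 12:
  f_1 = 0.10622
  f_2 = 0.146049
  f_3 = 0.238162
  f_4 = 0.0610734
Prior × likelihood for each component:
  π_1·f_1 = 0.26 × 0.10622 = 0.0276172
  π_2·f_2 = 0.32 × 0.146049 = 0.0467357
  π_3·f_3 = 0.20 × 0.238162 = 0.0476324
  π_4·f_4 = 0.22 × 0.0610734 = 0.0134362
Denominator: 0.0276172 + 0.0467357 + 0.0476324 + 0.0134362 = 0.135421
Responsibility of Population 2: 0.0467357 / 0.135421 ≈ 0.345

0.345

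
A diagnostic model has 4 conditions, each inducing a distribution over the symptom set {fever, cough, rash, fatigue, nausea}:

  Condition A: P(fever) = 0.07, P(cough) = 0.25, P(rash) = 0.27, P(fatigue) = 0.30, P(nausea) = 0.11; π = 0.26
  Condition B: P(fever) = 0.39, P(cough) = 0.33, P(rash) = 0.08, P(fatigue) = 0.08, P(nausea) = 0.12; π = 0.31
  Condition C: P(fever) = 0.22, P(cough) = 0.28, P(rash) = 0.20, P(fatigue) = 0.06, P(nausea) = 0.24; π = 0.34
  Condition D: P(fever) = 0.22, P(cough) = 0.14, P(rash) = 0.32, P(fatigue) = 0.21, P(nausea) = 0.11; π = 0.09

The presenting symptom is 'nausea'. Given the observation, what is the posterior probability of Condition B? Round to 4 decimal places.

Posterior ∝ prior × likelihood, so P(k | x) ∝ w_k f_k(x); normalise over all components.
Evaluate each component's likelihood at the observed value:
  f_A = 0.11
  f_B = 0.12
  f_C = 0.24
  f_D = 0.11
Unnormalised posteriors:
  w_A·f_A = 0.26 × 0.11 = 0.0286
  w_B·f_B = 0.31 × 0.12 = 0.0372
  w_C·f_C = 0.34 × 0.24 = 0.0816
  w_D·f_D = 0.09 × 0.11 = 0.0099
Sum: 0.0286 + 0.0372 + 0.0816 + 0.0099 = 0.1573
P(Condition B | x) ≈ 0.2365

0.2365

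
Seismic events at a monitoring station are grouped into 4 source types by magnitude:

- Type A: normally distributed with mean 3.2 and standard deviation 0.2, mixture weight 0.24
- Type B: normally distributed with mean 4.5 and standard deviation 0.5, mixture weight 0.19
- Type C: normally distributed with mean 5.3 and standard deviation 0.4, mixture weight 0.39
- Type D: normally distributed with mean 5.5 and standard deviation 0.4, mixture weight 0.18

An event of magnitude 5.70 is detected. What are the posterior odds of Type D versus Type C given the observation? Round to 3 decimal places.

0.672

Posterior odds = (π_i f_i(x)) / (π_j f_j(x)); the normalising sum cancels.
Component likelihoods at x = 5.70:
  L_A = 2.3476e-34
  L_B = 0.0447891
  L_C = 0.604927
  L_D = 0.880163
Odds = (0.18/0.39) × (0.880163/0.604927) = 0.461538 × 1.45499 ≈ 0.672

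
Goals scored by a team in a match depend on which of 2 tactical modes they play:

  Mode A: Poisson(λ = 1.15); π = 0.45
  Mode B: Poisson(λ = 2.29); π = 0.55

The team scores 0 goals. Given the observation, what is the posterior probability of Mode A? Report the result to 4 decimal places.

0.7190

By Bayes' theorem, P(k | x) = w_k f_k(x) / Σ_j w_j f_j(x).
Evaluate each component's likelihood at the observed value:
  L_A = e^(−1.15)·1.15^0/0! = 0.316637
  L_B = e^(−2.29)·2.29^0/0! = 0.101266
Unnormalised posteriors:
  w_A·L_A = 0.45 × 0.316637 = 0.142487
  w_B·L_B = 0.55 × 0.101266 = 0.0556966
Sum: 0.142487 + 0.0556966 = 0.198183
P(Mode A | x) ≈ 0.7190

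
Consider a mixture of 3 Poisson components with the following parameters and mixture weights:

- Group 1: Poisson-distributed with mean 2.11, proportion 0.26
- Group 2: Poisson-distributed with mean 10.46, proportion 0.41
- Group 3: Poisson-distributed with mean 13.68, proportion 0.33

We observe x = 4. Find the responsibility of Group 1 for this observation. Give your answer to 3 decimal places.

0.802

P(component k | x) = π_k·f_k(x) / marginal(x), where marginal(x) = Σ_j π_j·f_j(x).
Poisson probabilities:
  f_1 = 0.100128
  f_2 = 0.0142954
  f_3 = 0.00167103
Multiply by the mixture weights:
  π_1·f_1 = 0.26 × 0.100128 = 0.0260334
  π_2·f_2 = 0.41 × 0.0142954 = 0.0058611
  π_3·f_3 = 0.33 × 0.00167103 = 0.00055144
Marginal: 0.0260334 + 0.0058611 + 0.00055144 = 0.0324459
Responsibility of Group 1: 0.0260334 / 0.0324459 ≈ 0.802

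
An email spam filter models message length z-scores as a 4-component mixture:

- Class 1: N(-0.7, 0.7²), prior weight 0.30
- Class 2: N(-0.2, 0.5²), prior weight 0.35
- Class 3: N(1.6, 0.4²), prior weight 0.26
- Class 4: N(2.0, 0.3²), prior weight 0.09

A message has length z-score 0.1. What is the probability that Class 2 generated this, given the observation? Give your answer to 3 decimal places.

Apply Bayes' rule: the posterior for each component is proportional to its prior times its likelihood at x.
Normal densities:
  p_1 = 0.296614
  p_2 = 0.666449
  p_3 = 0.000881489
  p_4 = 2.59282e-09
Prior × likelihood for each component:
  w_1·p_1 = 0.30 × 0.296614 = 0.0889841
  w_2·p_2 = 0.35 × 0.666449 = 0.233257
  w_3·p_3 = 0.26 × 0.000881489 = 0.000229187
  w_4·p_4 = 0.09 × 2.59282e-09 = 2.33353e-10
Evidence: 0.0889841 + 0.233257 + 0.000229187 + 2.33353e-10 = 0.322471
Responsibility of Class 2: 0.233257 / 0.322471 ≈ 0.723

0.723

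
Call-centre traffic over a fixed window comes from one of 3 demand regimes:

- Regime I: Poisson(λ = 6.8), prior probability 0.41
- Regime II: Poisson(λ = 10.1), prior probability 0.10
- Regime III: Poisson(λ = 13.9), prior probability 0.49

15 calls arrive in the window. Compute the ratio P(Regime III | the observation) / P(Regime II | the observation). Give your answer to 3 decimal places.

13.191

The posterior odds equal the prior odds times the likelihood ratio: (P(Z=i)/P(Z=j))·(f_i(x)/f_j(x)).
Evaluate each component's likelihood at the observed value:
  p_I = e^(−6.8)·6.8^15/15! = 0.00261777
  p_II = e^(−10.1)·10.1^15/15! = 0.0364709
  p_III = e^(−13.9)·13.9^15/15! = 0.0981814
0.0481089 / 0.00364709 ≈ 13.191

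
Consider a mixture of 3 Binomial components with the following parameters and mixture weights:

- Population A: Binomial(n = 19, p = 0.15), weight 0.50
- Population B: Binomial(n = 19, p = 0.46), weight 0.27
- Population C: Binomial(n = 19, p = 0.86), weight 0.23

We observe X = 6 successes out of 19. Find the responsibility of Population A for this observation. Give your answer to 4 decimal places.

Posterior ∝ prior × likelihood, so P(k | x) ∝ P(Z=k) f_k(x); normalise over all components.
Evaluate each component's likelihood at the observed value:
  p_A = C(19,6)·0.15^6·0.85^13 = 27132·1.13906e-05·0.120905 = 0.0373659
  p_B = C(19,6)·0.46^6·0.54^13 = 27132·0.0094743·0.000331985 = 0.085339
  p_C = C(19,6)·0.86^6·0.14^13 = 27132·0.404567·7.93715e-12 = 8.71238e-08
Weight by the priors:
  P(Z=A)·p_A = 0.50 × 0.0373659 = 0.0186829
  P(Z=B)·p_B = 0.27 × 0.085339 = 0.0230415
  P(Z=C)·p_C = 0.23 × 8.71238e-08 = 2.00385e-08
Sum: 0.0186829 + 0.0230415 + 2.00385e-08 = 0.0417245
Responsibility of Population A: 0.0186829 / 0.0417245 ≈ 0.4478

0.4478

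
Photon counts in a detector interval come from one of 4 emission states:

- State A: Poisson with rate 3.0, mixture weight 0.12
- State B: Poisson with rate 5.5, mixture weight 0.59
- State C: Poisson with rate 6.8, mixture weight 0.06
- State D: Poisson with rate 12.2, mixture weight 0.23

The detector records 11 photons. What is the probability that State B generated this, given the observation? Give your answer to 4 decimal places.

By Bayes' theorem, P(k | x) = w_k f_k(x) / Σ_j w_j f_j(x).
Evaluate each component's likelihood at the observed value:
  L_A = e^(−3.0)·3.0^11/11! = 0.00022095
  L_B = e^(−5.5)·5.5^11/11! = 0.0142631
  L_C = e^(−6.8)·6.8^11/11! = 0.0401088
  L_D = e^(−12.2)·12.2^11/11! = 0.112308
Multiply by the mixture weights:
  w_A·L_A = 0.12 × 0.00022095 = 2.6514e-05
  w_B·L_B = 0.59 × 0.0142631 = 0.00841523
  w_C·L_C = 0.06 × 0.0401088 = 0.00240653
  w_D·L_D = 0.23 × 0.112308 = 0.0258308
Normaliser: 2.6514e-05 + 0.00841523 + 0.00240653 + 0.0258308 = 0.0366791
P(State B | the observation) ≈ 0.2294

0.2294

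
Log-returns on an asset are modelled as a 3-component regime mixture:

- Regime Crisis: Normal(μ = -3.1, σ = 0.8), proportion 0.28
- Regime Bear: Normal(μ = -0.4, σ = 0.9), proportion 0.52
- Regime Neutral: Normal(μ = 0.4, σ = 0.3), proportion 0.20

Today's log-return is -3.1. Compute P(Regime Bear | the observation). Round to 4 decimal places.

0.0180

Apply Bayes' rule: the posterior for each component is proportional to its prior times its likelihood at x.
Evaluate each component's likelihood at the observed value:
  p_Crisis = (1/(0.8·√(2π)))·exp(−(-3.1−-3.1)²/(2·0.8²)) = 0.498678·exp(-0.00000) = 0.498678
  p_Bear = (1/(0.9·√(2π)))·exp(−(-3.1−-0.4)²/(2·0.9²)) = 0.443269·exp(-4.50000) = 0.00492428
  p_Neutral = (1/(0.3·√(2π)))·exp(−(-3.1−0.4)²/(2·0.3²)) = 1.329808·exp(-68.05556) = 3.69519e-30
Prior × likelihood for each component:
  π_Crisis·p_Crisis = 0.28 × 0.498678 = 0.13963
  π_Bear·p_Bear = 0.52 × 0.00492428 = 0.00256062
  π_Neutral·p_Neutral = 0.20 × 3.69519e-30 = 7.39038e-31
Normaliser: 0.13963 + 0.00256062 + 7.39038e-31 = 0.14219
P(Regime Bear | -3.1) = 0.00256062 / 0.14219 ≈ 0.0180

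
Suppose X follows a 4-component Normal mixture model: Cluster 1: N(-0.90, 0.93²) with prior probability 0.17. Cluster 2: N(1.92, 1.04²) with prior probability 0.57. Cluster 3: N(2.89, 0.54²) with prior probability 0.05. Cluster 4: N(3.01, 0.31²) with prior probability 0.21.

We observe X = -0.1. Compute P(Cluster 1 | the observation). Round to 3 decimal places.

By Bayes' theorem, P(k | x) = P(Z=k) f_k(x) / Σ_j P(Z=j) f_j(x).
Normal densities:
  f_1 = (1/(0.93·√(2π)))·exp(−(-0.1−-0.90)²/(2·0.93²)) = 0.428970·exp(-0.36998) = 0.296309
  f_2 = (1/(1.04·√(2π)))·exp(−(-0.1−1.92)²/(2·1.04²)) = 0.383598·exp(-1.88628) = 0.0581669
  f_3 = (1/(0.54·√(2π)))·exp(−(-0.1−2.89)²/(2·0.54²)) = 0.738782·exp(-15.32939) = 1.62572e-07
  f_4 = (1/(0.31·√(2π)))·exp(−(-0.1−3.01)²/(2·0.31²)) = 1.286911·exp(-50.32310) = 1.79681e-22
Multiply by the mixture weights:
  P(Z=1)·f_1 = 0.17 × 0.296309 = 0.0503725
  P(Z=2)·f_2 = 0.57 × 0.0581669 = 0.0331551
  P(Z=3)·f_3 = 0.05 × 1.62572e-07 = 8.12862e-09
  P(Z=4)·f_4 = 0.21 × 1.79681e-22 = 3.77331e-23
Evidence: 0.0503725 + 0.0331551 + 8.12862e-09 + 3.77331e-23 = 0.0835277
So the posterior for Cluster 1 is 0.0503725 / 0.0835277 ≈ 0.603.

0.603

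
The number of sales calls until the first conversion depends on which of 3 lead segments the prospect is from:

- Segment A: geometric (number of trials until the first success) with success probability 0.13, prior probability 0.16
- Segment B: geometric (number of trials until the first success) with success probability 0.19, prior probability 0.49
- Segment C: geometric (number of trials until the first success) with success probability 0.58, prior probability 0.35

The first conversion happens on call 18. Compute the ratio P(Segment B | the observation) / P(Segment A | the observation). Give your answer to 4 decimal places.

Only the two components matter; the odds are (w_i f_i(x)) / (w_j f_j(x)).
Geometric probabilities:
  f_A = 0.13·(1−0.13)^17 = 0.13·0.0937189 = 0.0121835
  f_B = 0.19·(1−0.19)^17 = 0.19·0.0278128 = 0.00528444
  f_C = 0.58·(1−0.58)^17 = 0.58·3.93766e-07 = 2.28384e-07
Posterior odds = (w_B·f_B) / (w_A·f_A) = (0.49·0.00528444) / (0.16·0.0121835) = 0.00258938 / 0.00194935 ≈ 1.3283

1.3283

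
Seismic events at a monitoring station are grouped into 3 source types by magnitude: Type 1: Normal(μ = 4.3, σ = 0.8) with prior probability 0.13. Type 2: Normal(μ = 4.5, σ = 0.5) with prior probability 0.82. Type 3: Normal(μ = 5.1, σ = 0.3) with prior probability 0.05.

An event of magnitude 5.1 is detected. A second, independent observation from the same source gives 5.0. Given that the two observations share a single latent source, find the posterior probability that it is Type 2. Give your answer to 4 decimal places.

The responsibility of component k is π_k f_k(x) divided by Σ_j π_j f_j(x).
Since both observations come from the same component, the likelihood for component k is f_k(x₁)·f_k(x₂).
  L_1 = [(1/(0.8·√(2π)))·exp(−(5.1−4.3)²/(2·0.8²)) = 0.498678·exp(-0.50000) = 0.302463] × [0.340069] = 0.102858
  L_2 = [(1/(0.5·√(2π)))·exp(−(5.1−4.5)²/(2·0.5²)) = 0.797885·exp(-0.72000) = 0.388372] × [0.483941] = 0.187949
  L_3 = [(1/(0.3·√(2π)))·exp(−(5.1−5.1)²/(2·0.3²)) = 1.329808·exp(-0.00000) = 1.32981] × [1.25794] = 1.67282
Prior × likelihood for each component:
  π_1·L_1 = 0.13 × 0.102858 = 0.0133716
  π_2·L_2 = 0.82 × 0.187949 = 0.154118
  π_3·L_3 = 0.05 × 1.67282 = 0.0836412
Normaliser: 0.0133716 + 0.154118 + 0.0836412 = 0.251131
P(Type 2 | data) ≈ 0.6137

0.6137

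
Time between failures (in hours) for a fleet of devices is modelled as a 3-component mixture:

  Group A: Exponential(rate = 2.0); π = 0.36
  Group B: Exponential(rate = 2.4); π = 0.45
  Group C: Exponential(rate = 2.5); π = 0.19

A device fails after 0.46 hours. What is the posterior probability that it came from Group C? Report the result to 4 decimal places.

0.1891

The responsibility of component k is w_k f_k(x) divided by Σ_j w_j f_j(x).
Component likelihoods at x = 0.46 hours:
  f_A = 0.797038
  f_B = 0.795701
  f_C = 0.791592
Unnormalised posteriors:
  w_A·f_A = 0.36 × 0.797038 = 0.286934
  w_B·f_B = 0.45 × 0.795701 = 0.358066
  w_C·f_C = 0.19 × 0.791592 = 0.150402
Normaliser: 0.286934 + 0.358066 + 0.150402 = 0.795402
P(Group C | x) = 0.150402 / 0.795402 ≈ 0.1891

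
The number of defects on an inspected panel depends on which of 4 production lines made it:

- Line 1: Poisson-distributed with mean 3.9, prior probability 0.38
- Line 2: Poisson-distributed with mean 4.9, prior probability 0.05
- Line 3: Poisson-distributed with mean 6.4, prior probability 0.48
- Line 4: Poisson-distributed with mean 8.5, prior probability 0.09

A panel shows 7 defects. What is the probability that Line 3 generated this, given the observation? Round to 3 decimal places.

Posterior ∝ prior × likelihood, so P(k | x) ∝ P(Z=k) f_k(x); normalise over all components.
Poisson probabilities:
  L_1 = 0.0551154
  L_2 = 0.100207
  L_3 = 0.144992
  L_4 = 0.129419
Prior × likelihood for each component:
  P(Z=1)·L_1 = 0.38 × 0.0551154 = 0.0209439
  P(Z=2)·L_2 = 0.05 × 0.100207 = 0.00501036
  P(Z=3)·L_3 = 0.48 × 0.144992 = 0.0695962
  P(Z=4)·L_4 = 0.09 × 0.129419 = 0.0116477
Denominator: 0.0209439 + 0.00501036 + 0.0695962 + 0.0116477 = 0.107198
So the posterior for Line 3 is 0.0695962 / 0.107198 ≈ 0.649.

0.649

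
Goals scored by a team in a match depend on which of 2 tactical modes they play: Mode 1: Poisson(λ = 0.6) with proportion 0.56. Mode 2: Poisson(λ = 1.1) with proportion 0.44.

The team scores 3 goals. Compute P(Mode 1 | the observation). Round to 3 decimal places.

The responsibility of component k is w_k f_k(x) divided by Σ_j w_j f_j(x).
Evaluate each component's likelihood at the observed value:
  L_1 = e^(−0.6)·0.6^3/3! = 0.0197572
  L_2 = e^(−1.1)·1.1^3/3! = 0.0738419
Multiply by the mixture weights:
  w_1·L_1 = 0.56 × 0.0197572 = 0.011064
  w_2·L_2 = 0.44 × 0.0738419 = 0.0324904
Marginal: 0.011064 + 0.0324904 = 0.0435545
P(Mode 1 | x) ≈ 0.254

0.254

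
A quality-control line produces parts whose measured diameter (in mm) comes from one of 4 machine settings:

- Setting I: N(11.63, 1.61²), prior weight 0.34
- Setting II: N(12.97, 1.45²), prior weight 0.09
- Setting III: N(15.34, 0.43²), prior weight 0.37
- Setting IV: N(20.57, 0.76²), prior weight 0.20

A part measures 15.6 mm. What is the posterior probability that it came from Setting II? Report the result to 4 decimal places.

0.0162

P(component k | x) = π_k·f_k(x) / marginal(x), where marginal(x) = Σ_j π_j·f_j(x).
Component likelihoods at x = 15.6 mm:
  f_I = 0.0118509
  f_II = 0.0531082
  f_III = 0.772773
  f_IV = 2.71554e-10
Weight by the priors:
  π_I·f_I = 0.34 × 0.0118509 = 0.0040293
  π_II·f_II = 0.09 × 0.0531082 = 0.00477973
  π_III·f_III = 0.37 × 0.772773 = 0.285926
  π_IV·f_IV = 0.20 × 2.71554e-10 = 5.43108e-11
Marginal: 0.0040293 + 0.00477973 + 0.285926 + 5.43108e-11 = 0.294735
So the posterior for Setting II is 0.00477973 / 0.294735 ≈ 0.0162.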